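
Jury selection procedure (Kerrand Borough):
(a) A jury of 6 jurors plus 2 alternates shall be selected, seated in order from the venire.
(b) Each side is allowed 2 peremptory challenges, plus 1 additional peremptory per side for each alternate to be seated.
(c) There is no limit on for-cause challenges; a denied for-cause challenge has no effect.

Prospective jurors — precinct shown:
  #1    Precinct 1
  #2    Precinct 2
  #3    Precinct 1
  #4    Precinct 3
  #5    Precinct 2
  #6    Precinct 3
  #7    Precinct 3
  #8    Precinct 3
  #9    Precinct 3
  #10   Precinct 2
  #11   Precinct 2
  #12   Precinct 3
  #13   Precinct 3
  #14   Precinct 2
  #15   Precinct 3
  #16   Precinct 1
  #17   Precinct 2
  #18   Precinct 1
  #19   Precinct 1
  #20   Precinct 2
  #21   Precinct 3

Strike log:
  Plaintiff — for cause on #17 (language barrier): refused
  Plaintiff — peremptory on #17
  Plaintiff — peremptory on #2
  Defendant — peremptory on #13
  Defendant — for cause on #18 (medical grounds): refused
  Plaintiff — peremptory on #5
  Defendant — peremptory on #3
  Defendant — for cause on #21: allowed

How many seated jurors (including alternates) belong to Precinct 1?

1

Removed: #2, #3, #5, #13, #17, #21.
Seated (8 incl. alternates): #1, #4, #6, #7, #8, #9, #10, #11.
Of those, in Precinct 1: #1 → 1.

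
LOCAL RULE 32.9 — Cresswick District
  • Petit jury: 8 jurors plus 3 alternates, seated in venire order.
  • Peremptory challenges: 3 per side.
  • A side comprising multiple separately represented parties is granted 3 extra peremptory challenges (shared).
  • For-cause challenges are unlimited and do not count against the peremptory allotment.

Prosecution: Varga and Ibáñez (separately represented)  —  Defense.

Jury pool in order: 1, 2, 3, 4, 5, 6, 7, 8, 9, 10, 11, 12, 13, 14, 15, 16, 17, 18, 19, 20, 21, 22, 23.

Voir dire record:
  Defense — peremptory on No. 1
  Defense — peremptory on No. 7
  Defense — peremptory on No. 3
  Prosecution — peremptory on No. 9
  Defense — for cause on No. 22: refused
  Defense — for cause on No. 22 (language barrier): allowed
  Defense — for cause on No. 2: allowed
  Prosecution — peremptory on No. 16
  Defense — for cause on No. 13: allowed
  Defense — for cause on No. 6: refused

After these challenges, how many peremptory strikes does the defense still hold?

Defense allotment: 3.
Defense peremptories used: #1, #7, #3 — 3 (for-cause on #22, #22, #2, #13, #6 don't count).
Remaining: 3 − 3 = 0.

0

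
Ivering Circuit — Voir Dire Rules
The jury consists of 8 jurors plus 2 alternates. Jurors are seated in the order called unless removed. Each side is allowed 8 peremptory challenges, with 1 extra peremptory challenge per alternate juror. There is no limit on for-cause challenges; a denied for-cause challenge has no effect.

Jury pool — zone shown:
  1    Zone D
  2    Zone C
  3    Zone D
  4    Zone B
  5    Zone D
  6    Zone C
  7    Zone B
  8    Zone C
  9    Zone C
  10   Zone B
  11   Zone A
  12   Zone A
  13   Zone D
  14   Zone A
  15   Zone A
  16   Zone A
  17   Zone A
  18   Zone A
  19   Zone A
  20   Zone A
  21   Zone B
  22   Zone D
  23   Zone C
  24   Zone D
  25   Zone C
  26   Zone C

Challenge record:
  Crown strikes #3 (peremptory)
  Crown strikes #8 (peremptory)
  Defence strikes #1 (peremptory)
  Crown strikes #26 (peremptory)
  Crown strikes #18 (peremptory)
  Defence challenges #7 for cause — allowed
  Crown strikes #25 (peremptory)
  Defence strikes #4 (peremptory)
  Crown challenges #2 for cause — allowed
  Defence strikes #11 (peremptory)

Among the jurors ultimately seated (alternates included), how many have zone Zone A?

5

Removed: #1, #2, #3, #4, #7, #8, #11, #18, #25, #26.
Seated (10 incl. alternates): #5, #6, #9, #10, #12, #13, #14, #15, #16, #17.
Of those, in Zone A: #12, #14, #15, #16, #17 → 5.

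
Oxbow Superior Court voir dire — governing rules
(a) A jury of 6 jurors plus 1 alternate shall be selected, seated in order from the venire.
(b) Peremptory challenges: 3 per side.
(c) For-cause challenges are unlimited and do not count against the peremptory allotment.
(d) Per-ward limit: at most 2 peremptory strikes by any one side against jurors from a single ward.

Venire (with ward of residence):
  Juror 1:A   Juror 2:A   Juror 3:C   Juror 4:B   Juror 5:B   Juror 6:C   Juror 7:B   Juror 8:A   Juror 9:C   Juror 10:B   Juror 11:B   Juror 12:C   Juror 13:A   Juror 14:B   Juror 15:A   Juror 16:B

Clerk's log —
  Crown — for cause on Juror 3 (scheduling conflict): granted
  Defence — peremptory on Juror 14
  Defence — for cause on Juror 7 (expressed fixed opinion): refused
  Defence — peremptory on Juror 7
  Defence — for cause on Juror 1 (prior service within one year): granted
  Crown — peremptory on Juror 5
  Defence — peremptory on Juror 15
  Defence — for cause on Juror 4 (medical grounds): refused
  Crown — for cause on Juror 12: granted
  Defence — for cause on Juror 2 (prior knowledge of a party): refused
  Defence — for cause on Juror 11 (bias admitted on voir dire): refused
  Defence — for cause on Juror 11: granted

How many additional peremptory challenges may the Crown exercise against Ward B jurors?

Crown peremptories so far: #5 — 1 of 3 used, 2 left overall.
Against Ward B: #5 — 1 used; per-ward cap 2 leaves 1.
Binding limit: min(2, 1) = 1.

1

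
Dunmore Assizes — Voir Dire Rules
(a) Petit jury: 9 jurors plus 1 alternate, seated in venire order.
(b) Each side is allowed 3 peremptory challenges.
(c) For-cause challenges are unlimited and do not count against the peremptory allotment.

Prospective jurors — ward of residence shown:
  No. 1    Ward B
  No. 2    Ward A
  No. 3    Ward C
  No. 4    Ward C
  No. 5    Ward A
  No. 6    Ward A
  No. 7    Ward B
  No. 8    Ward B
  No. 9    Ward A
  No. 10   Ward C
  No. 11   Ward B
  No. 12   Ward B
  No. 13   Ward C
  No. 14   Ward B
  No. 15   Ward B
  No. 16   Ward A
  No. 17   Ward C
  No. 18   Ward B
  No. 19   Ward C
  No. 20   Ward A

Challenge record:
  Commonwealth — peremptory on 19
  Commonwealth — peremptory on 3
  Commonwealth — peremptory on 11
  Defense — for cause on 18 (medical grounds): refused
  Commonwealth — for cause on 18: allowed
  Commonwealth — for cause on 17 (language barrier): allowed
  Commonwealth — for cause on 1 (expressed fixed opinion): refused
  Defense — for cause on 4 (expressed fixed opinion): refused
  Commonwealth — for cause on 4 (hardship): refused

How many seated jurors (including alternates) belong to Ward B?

Removed: #3, #11, #17, #18, #19.
Seated (10 incl. alternates): #1, #2, #4, #5, #6, #7, #8, #9, #10, #12.
Of those, in Ward B: #1, #7, #8, #12 → 4.

4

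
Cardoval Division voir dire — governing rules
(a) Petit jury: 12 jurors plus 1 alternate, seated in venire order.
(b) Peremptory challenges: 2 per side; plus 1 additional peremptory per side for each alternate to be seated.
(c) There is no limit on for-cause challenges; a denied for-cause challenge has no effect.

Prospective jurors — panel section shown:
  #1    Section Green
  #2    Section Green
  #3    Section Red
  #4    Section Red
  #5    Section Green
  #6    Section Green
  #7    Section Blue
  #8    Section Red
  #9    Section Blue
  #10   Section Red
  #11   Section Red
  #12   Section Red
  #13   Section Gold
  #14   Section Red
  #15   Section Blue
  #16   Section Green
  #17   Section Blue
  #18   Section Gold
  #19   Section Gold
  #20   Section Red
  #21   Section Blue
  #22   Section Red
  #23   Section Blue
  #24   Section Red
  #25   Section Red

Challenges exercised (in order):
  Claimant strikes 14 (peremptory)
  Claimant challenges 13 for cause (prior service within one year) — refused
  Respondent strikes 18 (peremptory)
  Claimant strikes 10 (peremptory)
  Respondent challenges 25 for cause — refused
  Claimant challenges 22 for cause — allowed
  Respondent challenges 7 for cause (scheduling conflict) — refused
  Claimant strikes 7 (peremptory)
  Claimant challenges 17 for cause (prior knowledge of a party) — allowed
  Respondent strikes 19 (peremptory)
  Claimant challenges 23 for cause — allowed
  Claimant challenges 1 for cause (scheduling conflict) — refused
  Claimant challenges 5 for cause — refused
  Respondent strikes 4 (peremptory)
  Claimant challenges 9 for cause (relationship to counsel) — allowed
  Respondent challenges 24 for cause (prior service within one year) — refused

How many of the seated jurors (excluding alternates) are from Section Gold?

1

Removed: #4, #7, #9, #10, #14, #17, #18, #19, #22, #23.
Seated jurors 1–12: #1, #2, #3, #5, #6, #8, #11, #12, #13, #15, #16, #20 (alternates #21 not counted).
Of those, in Section Gold: #13 → 1.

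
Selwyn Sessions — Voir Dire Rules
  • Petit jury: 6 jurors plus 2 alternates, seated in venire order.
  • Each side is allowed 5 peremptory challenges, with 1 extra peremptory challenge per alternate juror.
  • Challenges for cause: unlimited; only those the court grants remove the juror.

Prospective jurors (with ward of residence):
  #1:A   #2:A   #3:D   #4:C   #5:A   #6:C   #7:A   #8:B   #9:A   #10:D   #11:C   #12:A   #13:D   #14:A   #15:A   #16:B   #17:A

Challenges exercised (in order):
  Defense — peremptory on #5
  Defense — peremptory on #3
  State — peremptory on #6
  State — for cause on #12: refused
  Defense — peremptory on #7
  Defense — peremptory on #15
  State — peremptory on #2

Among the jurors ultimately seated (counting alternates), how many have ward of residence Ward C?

2

Removed: #2, #3, #5, #6, #7, #15.
Seated (8 incl. alternates): #1, #4, #8, #9, #10, #11, #12, #13.
Of those, in Ward C: #4, #11 → 2.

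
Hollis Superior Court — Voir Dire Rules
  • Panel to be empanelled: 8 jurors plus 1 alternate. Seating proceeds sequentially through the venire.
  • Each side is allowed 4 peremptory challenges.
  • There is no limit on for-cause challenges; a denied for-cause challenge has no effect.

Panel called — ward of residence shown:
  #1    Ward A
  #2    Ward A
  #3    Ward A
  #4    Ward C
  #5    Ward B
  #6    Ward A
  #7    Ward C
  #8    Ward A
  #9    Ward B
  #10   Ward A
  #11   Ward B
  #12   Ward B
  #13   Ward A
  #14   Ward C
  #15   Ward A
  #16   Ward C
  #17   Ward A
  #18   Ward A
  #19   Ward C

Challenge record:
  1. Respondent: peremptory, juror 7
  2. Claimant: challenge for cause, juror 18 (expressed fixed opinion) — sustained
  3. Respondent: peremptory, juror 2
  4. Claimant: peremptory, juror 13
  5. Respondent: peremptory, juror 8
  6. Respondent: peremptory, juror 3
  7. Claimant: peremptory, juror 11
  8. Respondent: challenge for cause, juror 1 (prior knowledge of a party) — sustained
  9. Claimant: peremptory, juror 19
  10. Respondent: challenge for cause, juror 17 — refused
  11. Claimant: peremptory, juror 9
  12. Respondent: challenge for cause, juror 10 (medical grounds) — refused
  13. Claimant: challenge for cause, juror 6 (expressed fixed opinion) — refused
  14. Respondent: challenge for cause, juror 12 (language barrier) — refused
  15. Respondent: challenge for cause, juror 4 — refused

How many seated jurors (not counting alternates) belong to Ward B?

Removed: #1, #2, #3, #7, #8, #9, #11, #13, #18, #19.
Seated jurors 1–8: #4, #5, #6, #10, #12, #14, #15, #16 (alternates #17 not counted).
Of those, in Ward B: #5, #12 → 2.

2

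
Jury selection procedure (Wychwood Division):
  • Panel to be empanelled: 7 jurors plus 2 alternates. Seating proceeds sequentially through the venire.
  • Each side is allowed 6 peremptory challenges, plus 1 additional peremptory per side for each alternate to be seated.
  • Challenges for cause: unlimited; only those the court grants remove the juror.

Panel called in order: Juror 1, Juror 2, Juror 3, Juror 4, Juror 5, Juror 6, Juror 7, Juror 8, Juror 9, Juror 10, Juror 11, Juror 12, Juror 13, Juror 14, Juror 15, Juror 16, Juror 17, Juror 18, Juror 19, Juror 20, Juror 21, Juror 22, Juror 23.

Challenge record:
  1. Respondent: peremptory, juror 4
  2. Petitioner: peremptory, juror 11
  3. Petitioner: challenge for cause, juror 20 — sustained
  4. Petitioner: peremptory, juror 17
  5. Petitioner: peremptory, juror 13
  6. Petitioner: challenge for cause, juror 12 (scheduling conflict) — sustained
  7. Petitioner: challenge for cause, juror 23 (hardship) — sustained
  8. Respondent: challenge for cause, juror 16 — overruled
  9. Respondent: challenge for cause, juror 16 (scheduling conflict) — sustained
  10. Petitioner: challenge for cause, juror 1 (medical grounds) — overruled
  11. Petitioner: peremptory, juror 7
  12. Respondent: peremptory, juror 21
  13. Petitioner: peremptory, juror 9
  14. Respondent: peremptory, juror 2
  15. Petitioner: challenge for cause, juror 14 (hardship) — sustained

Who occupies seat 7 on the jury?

15

Removed: #2, #4, #7, #9, #11, #12, #13, #14, #16, #17, #20, #21, #23. (#1 stays — for-cause denied.)
Filling seats in venire order through position 7: #1, #3, #5, #6, #8, #10, #15.
So seat 7 is #15.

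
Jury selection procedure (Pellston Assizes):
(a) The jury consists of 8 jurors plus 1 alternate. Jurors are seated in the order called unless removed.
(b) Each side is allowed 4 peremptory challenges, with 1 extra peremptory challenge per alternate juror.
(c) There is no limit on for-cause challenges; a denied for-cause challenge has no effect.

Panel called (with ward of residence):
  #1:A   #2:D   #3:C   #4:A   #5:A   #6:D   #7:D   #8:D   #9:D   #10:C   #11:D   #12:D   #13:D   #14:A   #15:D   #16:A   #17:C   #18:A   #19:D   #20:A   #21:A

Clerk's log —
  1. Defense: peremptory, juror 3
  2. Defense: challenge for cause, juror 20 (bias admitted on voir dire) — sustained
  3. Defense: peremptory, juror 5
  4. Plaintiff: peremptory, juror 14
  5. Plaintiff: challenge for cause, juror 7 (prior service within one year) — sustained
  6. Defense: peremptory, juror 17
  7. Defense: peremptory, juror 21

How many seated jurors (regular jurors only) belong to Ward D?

5

Removed: #3, #5, #7, #14, #17, #20, #21.
Seated jurors 1–8: #1, #2, #4, #6, #8, #9, #10, #11 (alternates #12 not counted).
Of those, in Ward D: #2, #6, #8, #9, #11 → 5.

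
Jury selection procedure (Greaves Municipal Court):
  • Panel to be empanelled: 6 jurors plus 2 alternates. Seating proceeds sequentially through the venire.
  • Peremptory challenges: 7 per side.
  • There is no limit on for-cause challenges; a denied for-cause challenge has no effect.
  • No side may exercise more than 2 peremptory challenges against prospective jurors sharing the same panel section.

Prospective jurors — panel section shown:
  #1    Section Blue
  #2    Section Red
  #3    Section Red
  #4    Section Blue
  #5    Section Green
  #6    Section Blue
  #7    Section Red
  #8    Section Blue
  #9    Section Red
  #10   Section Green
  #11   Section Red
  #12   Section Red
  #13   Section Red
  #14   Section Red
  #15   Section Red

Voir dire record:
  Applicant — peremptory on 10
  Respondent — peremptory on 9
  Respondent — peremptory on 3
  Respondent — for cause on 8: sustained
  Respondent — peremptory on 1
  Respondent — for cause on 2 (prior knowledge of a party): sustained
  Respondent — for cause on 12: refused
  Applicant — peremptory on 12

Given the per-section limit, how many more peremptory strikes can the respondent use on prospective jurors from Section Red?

Respondent peremptories so far: #9, #3, #1 — 3 of 7 used, 4 left overall.
Against Section Red: #9, #3 — 2 used; per-section cap 2 leaves 0.
Binding limit: min(4, 0) = 0.

0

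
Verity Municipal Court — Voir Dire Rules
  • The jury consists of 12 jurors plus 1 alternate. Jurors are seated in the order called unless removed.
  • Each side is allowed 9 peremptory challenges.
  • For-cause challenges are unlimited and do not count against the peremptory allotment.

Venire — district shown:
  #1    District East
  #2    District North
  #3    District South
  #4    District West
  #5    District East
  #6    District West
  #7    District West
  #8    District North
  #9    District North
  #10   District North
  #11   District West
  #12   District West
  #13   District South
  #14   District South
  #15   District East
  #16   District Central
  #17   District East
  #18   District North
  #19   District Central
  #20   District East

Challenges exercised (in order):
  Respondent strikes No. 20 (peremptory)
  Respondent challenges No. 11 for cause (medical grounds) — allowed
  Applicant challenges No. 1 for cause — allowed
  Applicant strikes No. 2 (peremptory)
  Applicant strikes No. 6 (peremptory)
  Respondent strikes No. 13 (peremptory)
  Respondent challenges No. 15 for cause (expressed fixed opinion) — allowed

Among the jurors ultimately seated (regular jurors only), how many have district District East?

Removed: #1, #2, #6, #11, #13, #15, #20.
Seated jurors 1–12: #3, #4, #5, #7, #8, #9, #10, #12, #14, #16, #17, #18 (alternates #19 not counted).
Of those, in District East: #5, #17 → 2.

2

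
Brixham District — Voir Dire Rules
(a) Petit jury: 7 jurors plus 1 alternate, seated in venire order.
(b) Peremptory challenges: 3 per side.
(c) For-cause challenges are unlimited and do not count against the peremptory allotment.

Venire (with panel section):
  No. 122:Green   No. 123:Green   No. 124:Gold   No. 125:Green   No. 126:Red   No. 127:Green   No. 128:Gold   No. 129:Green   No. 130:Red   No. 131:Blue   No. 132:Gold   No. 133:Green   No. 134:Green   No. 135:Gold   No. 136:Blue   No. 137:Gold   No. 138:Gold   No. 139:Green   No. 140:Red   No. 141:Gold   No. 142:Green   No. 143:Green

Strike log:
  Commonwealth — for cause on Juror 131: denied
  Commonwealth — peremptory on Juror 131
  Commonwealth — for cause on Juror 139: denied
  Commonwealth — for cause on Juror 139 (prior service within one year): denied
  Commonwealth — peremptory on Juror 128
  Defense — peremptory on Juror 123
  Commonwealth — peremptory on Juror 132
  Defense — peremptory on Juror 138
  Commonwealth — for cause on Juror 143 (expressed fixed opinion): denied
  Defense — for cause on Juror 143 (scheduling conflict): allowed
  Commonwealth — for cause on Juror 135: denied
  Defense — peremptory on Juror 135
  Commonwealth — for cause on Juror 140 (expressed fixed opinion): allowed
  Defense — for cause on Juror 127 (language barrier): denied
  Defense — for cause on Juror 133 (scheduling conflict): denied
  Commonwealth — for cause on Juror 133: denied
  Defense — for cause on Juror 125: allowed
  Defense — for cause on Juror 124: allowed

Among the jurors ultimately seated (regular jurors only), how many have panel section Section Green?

Removed: #123, #124, #125, #128, #131, #132, #135, #138, #140, #143.
Seated jurors 1–7: #122, #126, #127, #129, #130, #133, #134 (alternates #136 not counted).
Of those, in Section Green: #122, #127, #129, #133, #134 → 5.

5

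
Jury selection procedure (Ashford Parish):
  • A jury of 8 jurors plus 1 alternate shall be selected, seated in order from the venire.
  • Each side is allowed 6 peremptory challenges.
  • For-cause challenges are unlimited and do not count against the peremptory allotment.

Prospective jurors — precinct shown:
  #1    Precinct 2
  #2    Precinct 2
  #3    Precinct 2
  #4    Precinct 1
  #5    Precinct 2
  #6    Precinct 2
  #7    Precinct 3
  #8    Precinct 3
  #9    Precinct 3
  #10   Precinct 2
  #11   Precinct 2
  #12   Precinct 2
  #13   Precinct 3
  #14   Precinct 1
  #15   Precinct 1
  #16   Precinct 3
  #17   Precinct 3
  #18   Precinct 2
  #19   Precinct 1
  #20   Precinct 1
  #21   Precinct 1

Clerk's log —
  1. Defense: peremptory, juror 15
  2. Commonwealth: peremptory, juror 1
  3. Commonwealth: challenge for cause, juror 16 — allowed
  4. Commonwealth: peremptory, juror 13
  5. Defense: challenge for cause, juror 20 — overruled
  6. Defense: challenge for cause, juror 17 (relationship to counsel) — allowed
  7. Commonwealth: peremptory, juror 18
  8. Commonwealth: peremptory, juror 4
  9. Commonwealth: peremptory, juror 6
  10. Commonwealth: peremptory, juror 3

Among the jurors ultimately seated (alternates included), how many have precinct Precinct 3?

3

Removed: #1, #3, #4, #6, #13, #15, #16, #17, #18.
Seated (9 incl. alternates): #2, #5, #7, #8, #9, #10, #11, #12, #14.
Of those, in Precinct 3: #7, #8, #9 → 3.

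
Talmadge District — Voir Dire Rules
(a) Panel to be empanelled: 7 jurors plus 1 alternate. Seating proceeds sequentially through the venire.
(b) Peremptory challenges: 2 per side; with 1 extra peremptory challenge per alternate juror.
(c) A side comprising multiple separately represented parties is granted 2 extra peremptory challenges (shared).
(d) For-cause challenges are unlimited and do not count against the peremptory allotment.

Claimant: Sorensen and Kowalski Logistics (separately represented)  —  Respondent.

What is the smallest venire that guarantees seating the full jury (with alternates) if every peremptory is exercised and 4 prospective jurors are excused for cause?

20

Seats to fill: 7 + 1 alternates = 8.
Peremptories — Claimant: 2 + 1×1 + 2 = 5; Respondent: 2 + 1×1 = 3; total 8.
For-cause removals: 4.
Minimum venire: 8 + 8 + 4 = 20.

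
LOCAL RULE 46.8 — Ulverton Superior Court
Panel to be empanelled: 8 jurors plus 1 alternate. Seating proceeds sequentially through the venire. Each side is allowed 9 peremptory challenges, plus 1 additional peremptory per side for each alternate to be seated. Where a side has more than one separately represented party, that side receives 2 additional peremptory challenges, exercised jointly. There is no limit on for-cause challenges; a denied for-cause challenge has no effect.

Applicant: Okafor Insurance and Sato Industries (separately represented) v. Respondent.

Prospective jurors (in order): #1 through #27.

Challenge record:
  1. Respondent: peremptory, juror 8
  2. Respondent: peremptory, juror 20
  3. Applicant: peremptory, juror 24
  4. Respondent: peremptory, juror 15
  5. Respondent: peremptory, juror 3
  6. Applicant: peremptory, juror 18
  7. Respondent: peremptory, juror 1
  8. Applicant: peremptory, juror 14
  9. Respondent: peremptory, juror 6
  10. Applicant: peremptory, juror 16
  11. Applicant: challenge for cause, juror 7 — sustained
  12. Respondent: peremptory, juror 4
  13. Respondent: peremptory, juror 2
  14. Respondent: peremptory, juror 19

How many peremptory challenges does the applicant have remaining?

8

Applicant allotment: 9 base + 1 × 1 alternate + 2 multi-party = 12.
Applicant peremptories used: #24, #18, #14, #16 — 4 (the for-cause on #7 doesn't count).
Remaining: 12 − 4 = 8.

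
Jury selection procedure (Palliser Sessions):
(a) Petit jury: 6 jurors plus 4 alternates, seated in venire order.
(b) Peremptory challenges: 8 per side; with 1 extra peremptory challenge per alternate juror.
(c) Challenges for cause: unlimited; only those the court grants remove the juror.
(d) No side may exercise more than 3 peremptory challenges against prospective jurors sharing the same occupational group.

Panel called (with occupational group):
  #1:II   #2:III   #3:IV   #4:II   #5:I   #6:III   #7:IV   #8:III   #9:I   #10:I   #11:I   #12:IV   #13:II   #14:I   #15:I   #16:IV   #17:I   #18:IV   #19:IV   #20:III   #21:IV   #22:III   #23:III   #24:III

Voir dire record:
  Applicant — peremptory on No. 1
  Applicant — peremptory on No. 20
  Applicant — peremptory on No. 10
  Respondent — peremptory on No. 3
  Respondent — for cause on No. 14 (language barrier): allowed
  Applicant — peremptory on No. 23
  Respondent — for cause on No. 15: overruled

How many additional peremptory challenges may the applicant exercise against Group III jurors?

Applicant peremptories so far: #1, #20, #10, #23 — 4 of 12 used, 8 left overall.
Against Group III: #20, #23 — 2 used; per-group cap 3 leaves 1.
Binding limit: min(8, 1) = 1.

1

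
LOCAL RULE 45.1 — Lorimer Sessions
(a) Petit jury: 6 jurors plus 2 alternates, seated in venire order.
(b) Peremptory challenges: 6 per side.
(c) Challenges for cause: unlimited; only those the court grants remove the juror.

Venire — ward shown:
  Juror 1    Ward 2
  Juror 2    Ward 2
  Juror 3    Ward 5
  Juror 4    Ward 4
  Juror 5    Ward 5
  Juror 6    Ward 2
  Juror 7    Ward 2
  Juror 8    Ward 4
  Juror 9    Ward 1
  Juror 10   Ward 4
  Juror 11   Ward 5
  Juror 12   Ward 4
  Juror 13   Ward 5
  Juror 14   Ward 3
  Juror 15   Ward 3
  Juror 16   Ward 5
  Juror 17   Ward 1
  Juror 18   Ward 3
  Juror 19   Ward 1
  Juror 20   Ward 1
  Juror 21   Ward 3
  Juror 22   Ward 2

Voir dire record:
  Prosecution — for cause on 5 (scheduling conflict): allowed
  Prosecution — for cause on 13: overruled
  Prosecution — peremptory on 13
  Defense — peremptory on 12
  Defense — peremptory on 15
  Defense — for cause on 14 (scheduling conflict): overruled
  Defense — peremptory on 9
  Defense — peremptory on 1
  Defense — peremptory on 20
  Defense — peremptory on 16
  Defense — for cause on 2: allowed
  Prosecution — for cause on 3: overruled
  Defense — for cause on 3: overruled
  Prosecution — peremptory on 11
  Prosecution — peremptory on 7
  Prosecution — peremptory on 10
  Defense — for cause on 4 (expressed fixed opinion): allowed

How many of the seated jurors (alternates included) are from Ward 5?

1

Removed: #1, #2, #4, #5, #7, #9, #10, #11, #12, #13, #15, #16, #20.
Seated (8 incl. alternates): #3, #6, #8, #14, #17, #18, #19, #21.
Of those, in Ward 5: #3 → 1.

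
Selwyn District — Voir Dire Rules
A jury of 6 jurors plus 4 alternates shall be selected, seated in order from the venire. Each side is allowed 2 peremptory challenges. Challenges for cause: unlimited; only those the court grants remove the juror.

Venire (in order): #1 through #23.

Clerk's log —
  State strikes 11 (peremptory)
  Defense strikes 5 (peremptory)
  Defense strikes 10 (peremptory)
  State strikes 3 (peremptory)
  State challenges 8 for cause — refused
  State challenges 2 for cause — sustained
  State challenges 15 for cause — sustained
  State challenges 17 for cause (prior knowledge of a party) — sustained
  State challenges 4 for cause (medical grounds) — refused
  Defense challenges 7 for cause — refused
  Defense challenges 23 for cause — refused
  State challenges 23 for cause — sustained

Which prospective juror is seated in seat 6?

9

Removed: #2, #3, #5, #10, #11, #15, #17, #23. (#4, #7, #8 stay — for-cause denied.)
Seating in order: seats 1–6 → #1, #4, #6, #7, #8, #9; alternates → #12, #13, #14, #16.
So seat 6 is #9.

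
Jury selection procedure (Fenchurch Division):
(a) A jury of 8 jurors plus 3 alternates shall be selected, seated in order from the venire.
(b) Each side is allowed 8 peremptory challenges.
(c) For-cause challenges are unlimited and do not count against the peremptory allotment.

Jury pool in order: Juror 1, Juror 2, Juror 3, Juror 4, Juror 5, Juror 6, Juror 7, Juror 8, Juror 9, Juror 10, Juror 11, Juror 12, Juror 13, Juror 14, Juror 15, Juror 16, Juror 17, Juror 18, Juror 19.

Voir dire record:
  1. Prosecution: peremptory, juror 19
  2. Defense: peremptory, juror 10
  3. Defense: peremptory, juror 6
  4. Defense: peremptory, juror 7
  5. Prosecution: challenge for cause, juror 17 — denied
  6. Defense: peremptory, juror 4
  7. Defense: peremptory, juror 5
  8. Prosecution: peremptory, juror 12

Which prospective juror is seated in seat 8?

Removed: #4, #5, #6, #7, #10, #12, #19. (#17 stays — for-cause denied.)
Filling seats in venire order through position 8: #1, #2, #3, #8, #9, #11, #13, #14.
So seat 8 is #14.

14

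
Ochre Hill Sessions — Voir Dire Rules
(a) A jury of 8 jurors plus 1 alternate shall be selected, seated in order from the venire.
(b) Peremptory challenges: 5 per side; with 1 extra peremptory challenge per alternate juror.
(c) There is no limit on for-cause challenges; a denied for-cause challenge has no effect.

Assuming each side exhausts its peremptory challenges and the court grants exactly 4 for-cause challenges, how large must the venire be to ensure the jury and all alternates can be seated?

25

Seats to fill: 8 + 1 alternates = 9.
Peremptories: 5 + 1×1 = 6 per side × 2 sides = 12.
For-cause removals: 4.
Minimum venire: 9 + 12 + 4 = 25.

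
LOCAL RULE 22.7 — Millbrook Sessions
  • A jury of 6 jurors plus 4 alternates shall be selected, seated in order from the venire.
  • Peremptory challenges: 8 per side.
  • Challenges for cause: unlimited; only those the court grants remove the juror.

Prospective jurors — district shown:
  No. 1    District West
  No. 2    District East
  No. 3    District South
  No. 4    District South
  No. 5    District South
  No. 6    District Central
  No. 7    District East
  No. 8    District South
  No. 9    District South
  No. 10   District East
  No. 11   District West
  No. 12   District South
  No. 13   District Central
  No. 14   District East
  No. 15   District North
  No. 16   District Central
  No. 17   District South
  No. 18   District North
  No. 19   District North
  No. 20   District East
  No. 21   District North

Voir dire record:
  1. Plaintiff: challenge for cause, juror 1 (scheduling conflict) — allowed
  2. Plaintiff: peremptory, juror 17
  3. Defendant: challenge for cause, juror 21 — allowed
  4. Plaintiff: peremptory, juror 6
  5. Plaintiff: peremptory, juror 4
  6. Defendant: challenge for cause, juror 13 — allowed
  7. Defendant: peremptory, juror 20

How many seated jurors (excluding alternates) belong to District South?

Removed: #1, #4, #6, #13, #17, #20, #21.
Seated jurors 1–6: #2, #3, #5, #7, #8, #9 (alternates #10, #11, #12, #14 not counted).
Of those, in District South: #3, #5, #8, #9 → 4.

4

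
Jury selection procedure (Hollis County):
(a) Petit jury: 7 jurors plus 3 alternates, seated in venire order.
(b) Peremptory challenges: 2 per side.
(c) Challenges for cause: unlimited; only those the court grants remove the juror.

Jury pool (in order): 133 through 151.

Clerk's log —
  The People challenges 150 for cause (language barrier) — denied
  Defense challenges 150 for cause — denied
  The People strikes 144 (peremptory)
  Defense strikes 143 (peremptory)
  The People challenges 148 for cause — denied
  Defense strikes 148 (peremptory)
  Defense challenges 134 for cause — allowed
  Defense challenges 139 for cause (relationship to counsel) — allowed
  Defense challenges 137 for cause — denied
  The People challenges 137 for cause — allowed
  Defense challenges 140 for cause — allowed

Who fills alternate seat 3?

149

Removed: #134, #137, #139, #140, #143, #144, #148. (#150 stays — for-cause denied.)
Seating in order: seats 1–7 → #133, #135, #136, #138, #141, #142, #145; alternates → #146, #147, #149.
So alternate 3 is #149.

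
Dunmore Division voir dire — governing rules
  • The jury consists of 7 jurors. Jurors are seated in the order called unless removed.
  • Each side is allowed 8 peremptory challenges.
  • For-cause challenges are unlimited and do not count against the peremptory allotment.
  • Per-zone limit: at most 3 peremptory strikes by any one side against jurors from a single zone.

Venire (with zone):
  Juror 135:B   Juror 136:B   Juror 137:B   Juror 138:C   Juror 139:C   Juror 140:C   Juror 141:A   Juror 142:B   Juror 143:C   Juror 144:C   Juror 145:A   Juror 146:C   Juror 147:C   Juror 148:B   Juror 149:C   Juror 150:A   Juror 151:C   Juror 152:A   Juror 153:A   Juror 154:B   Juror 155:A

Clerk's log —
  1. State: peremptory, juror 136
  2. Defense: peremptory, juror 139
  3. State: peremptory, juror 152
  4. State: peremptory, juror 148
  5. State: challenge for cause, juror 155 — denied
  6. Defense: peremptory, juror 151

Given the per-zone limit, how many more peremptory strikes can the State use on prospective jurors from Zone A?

2

State peremptories so far: #136, #152, #148 — 3 of 8 used, 5 left overall.
Against Zone A: #152 — 1 used; per-zone cap 3 leaves 2.
Binding limit: min(5, 2) = 2.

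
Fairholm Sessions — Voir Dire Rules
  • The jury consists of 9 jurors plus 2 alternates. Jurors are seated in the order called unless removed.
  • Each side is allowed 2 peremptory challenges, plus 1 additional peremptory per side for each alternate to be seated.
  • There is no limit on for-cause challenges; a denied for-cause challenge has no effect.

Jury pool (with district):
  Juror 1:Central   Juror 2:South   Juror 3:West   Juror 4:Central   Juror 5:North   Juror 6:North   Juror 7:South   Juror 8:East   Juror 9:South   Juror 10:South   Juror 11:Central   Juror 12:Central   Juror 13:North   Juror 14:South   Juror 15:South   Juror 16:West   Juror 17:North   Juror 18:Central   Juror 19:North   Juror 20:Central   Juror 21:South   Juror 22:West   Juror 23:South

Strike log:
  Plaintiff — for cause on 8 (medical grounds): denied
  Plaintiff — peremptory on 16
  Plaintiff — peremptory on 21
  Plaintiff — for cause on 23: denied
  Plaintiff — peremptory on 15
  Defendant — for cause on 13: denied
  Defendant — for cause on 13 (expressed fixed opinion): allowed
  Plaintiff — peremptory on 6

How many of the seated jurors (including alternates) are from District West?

Removed: #6, #13, #15, #16, #21.
Seated (11 incl. alternates): #1, #2, #3, #4, #5, #7, #8, #9, #10, #11, #12.
Of those, in District West: #3 → 1.

1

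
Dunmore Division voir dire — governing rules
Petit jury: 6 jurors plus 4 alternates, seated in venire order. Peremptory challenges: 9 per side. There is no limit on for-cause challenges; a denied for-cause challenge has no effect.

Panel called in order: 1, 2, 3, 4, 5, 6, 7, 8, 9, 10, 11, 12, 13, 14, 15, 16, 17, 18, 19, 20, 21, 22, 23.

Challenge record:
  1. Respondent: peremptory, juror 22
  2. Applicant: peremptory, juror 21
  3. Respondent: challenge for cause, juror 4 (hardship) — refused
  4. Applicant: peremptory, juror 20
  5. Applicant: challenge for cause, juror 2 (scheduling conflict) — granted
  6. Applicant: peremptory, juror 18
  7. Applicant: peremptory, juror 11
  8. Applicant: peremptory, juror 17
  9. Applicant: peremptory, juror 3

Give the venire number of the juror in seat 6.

Removed: #2, #3, #11, #17, #18, #20, #21, #22. (#4 stays — for-cause denied.)
Seating in order: seats 1–6 → #1, #4, #5, #6, #7, #8; alternates → #9, #10, #12, #13.
So seat 6 is #8.

8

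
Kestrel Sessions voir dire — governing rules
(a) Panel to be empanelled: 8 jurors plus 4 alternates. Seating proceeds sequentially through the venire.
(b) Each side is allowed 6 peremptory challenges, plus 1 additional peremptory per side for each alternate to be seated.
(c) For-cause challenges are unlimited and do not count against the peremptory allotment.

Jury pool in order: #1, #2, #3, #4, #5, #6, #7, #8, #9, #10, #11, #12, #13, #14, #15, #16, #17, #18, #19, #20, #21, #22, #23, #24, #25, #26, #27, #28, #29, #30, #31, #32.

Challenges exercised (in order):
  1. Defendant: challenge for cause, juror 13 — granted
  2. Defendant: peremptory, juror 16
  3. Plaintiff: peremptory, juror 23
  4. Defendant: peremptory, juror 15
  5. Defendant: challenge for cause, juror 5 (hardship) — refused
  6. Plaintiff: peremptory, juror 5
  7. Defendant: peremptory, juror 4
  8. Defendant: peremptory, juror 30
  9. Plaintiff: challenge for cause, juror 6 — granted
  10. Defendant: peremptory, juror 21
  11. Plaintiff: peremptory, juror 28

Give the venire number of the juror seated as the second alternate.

Removed: #4, #5, #6, #13, #15, #16, #21, #23, #28, #30.
Seating in order: seats 1–8 → #1, #2, #3, #7, #8, #9, #10, #11; alternates → #12, #14, #17, #18.
So alternate 2 is #14.

14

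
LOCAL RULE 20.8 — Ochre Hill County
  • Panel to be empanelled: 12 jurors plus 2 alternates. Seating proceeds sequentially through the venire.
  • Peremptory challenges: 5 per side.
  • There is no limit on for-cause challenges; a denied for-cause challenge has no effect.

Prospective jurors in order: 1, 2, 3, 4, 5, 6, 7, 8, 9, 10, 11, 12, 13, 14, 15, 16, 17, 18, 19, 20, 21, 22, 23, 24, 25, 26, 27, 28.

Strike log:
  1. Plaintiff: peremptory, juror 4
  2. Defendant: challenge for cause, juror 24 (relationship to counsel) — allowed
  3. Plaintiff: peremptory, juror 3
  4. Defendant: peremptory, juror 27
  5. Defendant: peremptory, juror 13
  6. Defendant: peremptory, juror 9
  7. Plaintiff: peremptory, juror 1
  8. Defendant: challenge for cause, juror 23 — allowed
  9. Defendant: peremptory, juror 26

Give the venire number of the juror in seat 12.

17

Removed: #1, #3, #4, #9, #13, #23, #24, #26, #27.
Filling seats in venire order through position 12: #2, #5, #6, #7, #8, #10, #11, #12, #14, #15, #16, #17.
So seat 12 is #17.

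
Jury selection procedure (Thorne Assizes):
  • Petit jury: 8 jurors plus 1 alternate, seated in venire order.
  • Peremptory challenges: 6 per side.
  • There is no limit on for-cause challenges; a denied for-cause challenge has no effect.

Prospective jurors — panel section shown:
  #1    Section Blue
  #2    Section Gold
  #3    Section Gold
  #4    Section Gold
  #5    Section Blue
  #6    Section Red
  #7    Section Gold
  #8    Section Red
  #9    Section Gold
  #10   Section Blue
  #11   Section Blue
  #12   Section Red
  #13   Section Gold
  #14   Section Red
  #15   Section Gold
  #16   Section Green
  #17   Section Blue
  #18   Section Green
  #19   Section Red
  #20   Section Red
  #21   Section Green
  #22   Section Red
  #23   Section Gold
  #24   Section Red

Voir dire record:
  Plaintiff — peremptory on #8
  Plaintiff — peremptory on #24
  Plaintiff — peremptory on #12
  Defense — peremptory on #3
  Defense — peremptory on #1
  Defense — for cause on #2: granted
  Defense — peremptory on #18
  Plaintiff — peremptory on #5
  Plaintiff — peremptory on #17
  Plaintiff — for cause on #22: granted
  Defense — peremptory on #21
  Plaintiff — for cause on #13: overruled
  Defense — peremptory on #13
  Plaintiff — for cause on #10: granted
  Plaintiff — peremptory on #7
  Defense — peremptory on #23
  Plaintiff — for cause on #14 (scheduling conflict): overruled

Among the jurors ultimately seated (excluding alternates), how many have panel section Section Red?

Removed: #1, #2, #3, #5, #7, #8, #10, #12, #13, #17, #18, #21, #22, #23, #24.
Seated jurors 1–8: #4, #6, #9, #11, #14, #15, #16, #19 (alternates #20 not counted).
Of those, in Section Red: #6, #14, #19 → 3.

3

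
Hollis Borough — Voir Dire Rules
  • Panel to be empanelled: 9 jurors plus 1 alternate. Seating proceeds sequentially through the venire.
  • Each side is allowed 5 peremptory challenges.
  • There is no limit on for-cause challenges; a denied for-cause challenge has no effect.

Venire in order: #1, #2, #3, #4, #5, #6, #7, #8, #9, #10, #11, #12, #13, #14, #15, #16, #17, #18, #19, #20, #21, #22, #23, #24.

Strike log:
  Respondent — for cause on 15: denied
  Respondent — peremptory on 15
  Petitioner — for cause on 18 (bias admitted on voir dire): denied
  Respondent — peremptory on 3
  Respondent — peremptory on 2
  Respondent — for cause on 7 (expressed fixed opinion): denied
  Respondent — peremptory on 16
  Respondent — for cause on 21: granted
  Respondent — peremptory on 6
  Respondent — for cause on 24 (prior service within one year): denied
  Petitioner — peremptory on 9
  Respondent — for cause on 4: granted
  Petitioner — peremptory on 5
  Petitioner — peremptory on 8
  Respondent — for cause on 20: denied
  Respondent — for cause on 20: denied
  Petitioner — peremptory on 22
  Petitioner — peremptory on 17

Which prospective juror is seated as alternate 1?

20

Removed: #2, #3, #4, #5, #6, #8, #9, #15, #16, #17, #21, #22. (#7, #18, #20, #24 stay — for-cause denied.)
Seating in order: seats 1–9 → #1, #7, #10, #11, #12, #13, #14, #18, #19; alternates → #20.
So alternate 1 is #20.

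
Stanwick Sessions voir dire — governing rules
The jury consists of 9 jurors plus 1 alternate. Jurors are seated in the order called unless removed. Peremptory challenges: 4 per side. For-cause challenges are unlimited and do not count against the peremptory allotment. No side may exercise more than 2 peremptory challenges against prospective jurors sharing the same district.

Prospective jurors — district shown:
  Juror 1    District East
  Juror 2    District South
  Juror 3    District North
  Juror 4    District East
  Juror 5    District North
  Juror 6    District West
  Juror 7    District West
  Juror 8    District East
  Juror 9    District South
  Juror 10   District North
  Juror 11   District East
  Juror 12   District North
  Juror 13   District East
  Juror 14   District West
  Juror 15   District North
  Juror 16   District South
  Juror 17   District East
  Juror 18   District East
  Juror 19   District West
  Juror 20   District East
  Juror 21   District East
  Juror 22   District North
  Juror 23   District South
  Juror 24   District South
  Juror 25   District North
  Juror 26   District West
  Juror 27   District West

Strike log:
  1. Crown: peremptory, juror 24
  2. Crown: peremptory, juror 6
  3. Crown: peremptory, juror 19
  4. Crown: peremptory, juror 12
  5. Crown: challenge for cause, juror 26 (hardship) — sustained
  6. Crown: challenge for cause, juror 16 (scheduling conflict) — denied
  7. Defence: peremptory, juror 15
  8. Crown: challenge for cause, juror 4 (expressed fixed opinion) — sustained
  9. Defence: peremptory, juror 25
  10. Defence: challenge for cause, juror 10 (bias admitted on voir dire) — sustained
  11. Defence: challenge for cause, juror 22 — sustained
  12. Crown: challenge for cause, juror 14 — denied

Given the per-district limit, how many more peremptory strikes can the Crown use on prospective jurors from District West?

Crown peremptories so far: #24, #6, #19, #12 — 4 of 4 used, 0 left overall.
Against District West: #6, #19 — 2 used; per-district cap 2 leaves 0.
Binding limit: min(0, 0) = 0.

0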